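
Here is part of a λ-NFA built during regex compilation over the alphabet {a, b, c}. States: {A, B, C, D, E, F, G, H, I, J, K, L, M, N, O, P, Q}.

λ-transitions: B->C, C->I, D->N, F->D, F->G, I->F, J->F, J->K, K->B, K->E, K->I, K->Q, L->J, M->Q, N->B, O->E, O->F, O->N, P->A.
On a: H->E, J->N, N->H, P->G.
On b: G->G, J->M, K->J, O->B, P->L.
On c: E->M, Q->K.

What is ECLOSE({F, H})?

{B, C, D, F, G, H, I, N}

Start with {F, H}.
From F via λ: add D, G.
From D via λ: add N.
From N via λ: add B.
From B via λ: add C.
From C via λ: add I.
No new states can be added; the closed set is {B, C, D, F, G, H, I, N}.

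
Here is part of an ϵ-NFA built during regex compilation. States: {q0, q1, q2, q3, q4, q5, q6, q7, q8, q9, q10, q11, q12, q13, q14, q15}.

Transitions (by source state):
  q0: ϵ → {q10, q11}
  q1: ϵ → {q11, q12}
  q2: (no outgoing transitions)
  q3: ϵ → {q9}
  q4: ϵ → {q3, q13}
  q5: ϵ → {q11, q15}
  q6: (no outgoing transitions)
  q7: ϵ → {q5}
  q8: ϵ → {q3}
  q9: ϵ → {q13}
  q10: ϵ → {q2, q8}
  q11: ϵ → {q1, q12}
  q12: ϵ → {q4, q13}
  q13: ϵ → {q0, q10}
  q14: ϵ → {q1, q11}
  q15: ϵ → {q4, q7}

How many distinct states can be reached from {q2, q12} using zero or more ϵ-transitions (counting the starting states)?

Start with {q2, q12}.
From q12 via ϵ: add q4, q13.
From q4 via ϵ: add q3.
From q13 via ϵ: add q0, q10.
From q0 via ϵ: add q11.
From q3 via ϵ: add q9.
From q10 via ϵ: add q8.
From q11 via ϵ: add q1.
ϵ-closure = {q0, q1, q2, q3, q4, q8, q9, q10, q11, q12, q13}, which has 11 states.

11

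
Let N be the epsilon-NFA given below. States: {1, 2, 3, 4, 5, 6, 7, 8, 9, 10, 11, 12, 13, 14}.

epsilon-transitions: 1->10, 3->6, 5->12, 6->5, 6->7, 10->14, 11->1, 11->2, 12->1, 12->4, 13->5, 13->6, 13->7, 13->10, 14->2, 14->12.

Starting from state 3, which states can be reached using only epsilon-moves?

Start with {3}.
From 3 via epsilon: add 6.
From 6 via epsilon: add 5, 7.
From 5 via epsilon: add 12.
From 12 via epsilon: add 1, 4.
From 1 via epsilon: add 10.
From 10 via epsilon: add 14.
From 14 via epsilon: add 2.
No new states can be added; the closed set is {1, 2, 3, 4, 5, 6, 7, 10, 12, 14}.

{1, 2, 3, 4, 5, 6, 7, 10, 12, 14}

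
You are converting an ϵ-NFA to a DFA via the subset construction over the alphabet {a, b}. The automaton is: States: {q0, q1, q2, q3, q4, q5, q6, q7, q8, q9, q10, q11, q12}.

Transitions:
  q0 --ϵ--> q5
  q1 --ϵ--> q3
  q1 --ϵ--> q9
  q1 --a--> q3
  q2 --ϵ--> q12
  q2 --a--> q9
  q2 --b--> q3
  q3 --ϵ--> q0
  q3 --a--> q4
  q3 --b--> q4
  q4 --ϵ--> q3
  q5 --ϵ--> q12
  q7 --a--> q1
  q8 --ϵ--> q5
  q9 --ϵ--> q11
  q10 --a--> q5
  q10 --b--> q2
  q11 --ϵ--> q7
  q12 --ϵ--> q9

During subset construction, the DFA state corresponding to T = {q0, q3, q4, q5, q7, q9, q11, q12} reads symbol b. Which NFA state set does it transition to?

q3 on b → {q4}.
No b-transition from q0, q4, q5, q7, q9, q11, q12.
Union after reading b: {q4}.
Now take the ϵ-closure:
From q4 via ϵ: add q3.
From q3 via ϵ: add q0.
From q0 via ϵ: add q5.
From q5 via ϵ: add q12.
From q12 via ϵ: add q9.
From q9 via ϵ: add q11.
From q11 via ϵ: add q7.
No new states can be added; the closed set is {q0, q3, q4, q5, q7, q9, q11, q12}.

{q0, q3, q4, q5, q7, q9, q11, q12}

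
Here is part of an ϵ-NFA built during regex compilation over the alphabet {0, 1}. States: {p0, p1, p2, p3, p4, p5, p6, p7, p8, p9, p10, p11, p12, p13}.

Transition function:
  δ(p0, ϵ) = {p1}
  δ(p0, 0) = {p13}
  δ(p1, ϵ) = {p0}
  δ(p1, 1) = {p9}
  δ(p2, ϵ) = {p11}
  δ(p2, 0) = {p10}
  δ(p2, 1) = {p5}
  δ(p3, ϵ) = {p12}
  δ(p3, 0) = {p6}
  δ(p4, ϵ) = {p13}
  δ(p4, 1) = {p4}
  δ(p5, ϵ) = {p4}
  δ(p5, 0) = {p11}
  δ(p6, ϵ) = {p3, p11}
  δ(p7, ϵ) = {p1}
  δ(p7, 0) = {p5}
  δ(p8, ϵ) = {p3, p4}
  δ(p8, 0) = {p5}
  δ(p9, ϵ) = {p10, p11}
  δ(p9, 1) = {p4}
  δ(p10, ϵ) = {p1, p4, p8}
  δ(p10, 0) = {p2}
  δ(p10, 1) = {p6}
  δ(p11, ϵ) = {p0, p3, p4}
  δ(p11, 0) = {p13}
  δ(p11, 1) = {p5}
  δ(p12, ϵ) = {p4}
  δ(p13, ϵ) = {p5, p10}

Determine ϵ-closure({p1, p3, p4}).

Start with {p1, p3, p4}.
From p1 via ϵ: add p0.
From p3 via ϵ: add p12.
From p4 via ϵ: add p13.
From p13 via ϵ: add p5, p10.
From p10 via ϵ: add p8.
No new states can be added; the closed set is {p0, p1, p3, p4, p5, p8, p10, p12, p13}.

{p0, p1, p3, p4, p5, p8, p10, p12, p13}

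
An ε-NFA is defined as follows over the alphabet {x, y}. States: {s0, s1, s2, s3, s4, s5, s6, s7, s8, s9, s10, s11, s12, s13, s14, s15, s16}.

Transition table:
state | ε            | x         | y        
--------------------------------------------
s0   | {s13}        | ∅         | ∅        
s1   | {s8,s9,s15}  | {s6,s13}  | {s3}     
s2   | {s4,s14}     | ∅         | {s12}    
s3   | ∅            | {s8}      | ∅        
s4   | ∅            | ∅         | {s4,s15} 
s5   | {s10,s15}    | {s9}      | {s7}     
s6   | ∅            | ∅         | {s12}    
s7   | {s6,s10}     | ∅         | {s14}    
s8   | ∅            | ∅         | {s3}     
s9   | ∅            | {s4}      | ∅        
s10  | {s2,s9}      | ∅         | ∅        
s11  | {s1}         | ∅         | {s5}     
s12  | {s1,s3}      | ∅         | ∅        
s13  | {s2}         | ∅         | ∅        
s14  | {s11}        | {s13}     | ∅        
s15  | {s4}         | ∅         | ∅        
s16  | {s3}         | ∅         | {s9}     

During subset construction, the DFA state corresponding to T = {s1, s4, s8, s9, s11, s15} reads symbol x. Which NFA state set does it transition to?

{s1, s2, s4, s6, s8, s9, s11, s13, s14, s15}

s1 on x → {s6, s13}.
s9 on x → {s4}.
No x-transition from s4, s8, s11, s15.
Union after reading x: {s4, s6, s13}.
Now take the ε-closure:
From s13 via ε: add s2.
From s2 via ε: add s14.
From s14 via ε: add s11.
From s11 via ε: add s1.
From s1 via ε: add s8, s9, s15.
No new states can be added; the closed set is {s1, s2, s4, s6, s8, s9, s11, s13, s14, s15}.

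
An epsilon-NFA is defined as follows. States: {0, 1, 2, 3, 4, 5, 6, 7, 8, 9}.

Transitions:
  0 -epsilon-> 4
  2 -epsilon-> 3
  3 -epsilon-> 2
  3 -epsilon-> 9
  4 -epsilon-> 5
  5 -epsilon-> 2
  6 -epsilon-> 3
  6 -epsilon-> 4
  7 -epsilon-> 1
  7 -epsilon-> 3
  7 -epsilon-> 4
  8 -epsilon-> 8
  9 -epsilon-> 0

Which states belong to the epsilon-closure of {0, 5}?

Start with {0, 5}.
From 0 via epsilon: add 4.
From 5 via epsilon: add 2.
From 2 via epsilon: add 3.
From 3 via epsilon: add 9.
No new states can be added; the closed set is {0, 2, 3, 4, 5, 9}.

{0, 2, 3, 4, 5, 9}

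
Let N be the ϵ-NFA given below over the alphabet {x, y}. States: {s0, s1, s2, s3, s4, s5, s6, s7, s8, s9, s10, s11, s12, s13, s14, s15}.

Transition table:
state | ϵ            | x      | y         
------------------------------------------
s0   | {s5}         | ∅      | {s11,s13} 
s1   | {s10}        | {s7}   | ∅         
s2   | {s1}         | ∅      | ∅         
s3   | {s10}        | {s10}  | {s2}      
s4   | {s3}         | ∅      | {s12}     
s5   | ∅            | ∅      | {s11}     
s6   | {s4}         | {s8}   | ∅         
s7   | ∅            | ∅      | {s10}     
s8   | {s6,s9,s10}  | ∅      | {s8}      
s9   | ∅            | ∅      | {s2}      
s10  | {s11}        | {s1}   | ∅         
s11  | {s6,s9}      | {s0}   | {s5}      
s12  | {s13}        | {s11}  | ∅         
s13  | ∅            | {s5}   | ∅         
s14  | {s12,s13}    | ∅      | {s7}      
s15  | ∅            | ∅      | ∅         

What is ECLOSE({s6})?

{s3, s4, s6, s9, s10, s11}

Start with {s6}.
From s6 via ϵ: add s4.
From s4 via ϵ: add s3.
From s3 via ϵ: add s10.
From s10 via ϵ: add s11.
From s11 via ϵ: add s9.
No new states can be added; the closed set is {s3, s4, s6, s9, s10, s11}.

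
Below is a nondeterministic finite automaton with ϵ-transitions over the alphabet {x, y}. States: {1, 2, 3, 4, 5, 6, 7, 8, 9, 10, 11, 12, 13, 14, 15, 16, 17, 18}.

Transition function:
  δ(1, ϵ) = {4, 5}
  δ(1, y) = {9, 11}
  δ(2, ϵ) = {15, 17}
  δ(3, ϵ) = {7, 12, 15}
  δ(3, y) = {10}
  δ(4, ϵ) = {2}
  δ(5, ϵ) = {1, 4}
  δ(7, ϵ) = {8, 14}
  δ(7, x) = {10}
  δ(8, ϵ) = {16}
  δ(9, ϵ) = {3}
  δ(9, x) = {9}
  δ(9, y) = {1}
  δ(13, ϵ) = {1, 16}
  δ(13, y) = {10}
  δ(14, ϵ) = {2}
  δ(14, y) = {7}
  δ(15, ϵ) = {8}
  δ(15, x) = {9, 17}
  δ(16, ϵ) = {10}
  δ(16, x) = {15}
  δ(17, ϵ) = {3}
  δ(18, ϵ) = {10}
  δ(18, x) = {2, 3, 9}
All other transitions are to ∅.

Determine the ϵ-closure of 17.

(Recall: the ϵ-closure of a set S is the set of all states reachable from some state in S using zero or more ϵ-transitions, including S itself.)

{2, 3, 7, 8, 10, 12, 14, 15, 16, 17}

Start with {17}.
From 17 via ϵ: add 3.
From 3 via ϵ: add 7, 12, 15.
From 7 via ϵ: add 8, 14.
From 8 via ϵ: add 16.
From 14 via ϵ: add 2.
From 16 via ϵ: add 10.
No new states can be added; the closed set is {2, 3, 7, 8, 10, 12, 14, 15, 16, 17}.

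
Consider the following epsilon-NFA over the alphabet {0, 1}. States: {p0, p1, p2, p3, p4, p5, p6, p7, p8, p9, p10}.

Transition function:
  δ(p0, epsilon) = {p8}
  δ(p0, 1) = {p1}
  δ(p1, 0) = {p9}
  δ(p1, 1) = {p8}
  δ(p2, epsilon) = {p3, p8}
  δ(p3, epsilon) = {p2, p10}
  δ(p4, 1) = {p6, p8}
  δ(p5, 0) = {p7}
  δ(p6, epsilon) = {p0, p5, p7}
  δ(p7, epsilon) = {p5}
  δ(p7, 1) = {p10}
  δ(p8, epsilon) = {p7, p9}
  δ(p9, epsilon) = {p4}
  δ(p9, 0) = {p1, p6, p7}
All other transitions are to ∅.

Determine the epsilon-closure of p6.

Start with {p6}.
From p6 via epsilon: add p0, p5, p7.
From p0 via epsilon: add p8.
From p8 via epsilon: add p9.
From p9 via epsilon: add p4.
No new states can be added; the closed set is {p0, p4, p5, p6, p7, p8, p9}.

{p0, p4, p5, p6, p7, p8, p9}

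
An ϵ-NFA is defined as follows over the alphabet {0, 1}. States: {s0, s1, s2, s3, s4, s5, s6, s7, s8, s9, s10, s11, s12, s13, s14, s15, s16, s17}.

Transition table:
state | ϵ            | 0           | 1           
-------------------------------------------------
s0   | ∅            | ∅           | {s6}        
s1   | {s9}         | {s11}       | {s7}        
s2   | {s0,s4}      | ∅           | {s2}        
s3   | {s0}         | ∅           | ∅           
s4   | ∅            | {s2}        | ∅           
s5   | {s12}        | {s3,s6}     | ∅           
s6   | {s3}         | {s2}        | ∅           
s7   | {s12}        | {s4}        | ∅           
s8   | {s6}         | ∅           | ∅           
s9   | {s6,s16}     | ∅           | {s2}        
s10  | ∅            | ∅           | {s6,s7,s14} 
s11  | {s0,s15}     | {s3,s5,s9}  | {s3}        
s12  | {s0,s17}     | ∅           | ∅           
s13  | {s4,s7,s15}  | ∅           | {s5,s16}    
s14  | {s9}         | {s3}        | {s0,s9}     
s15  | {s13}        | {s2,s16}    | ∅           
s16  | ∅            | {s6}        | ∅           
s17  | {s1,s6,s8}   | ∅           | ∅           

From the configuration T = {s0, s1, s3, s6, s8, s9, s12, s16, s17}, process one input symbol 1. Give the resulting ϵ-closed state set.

{s0, s1, s2, s3, s4, s6, s7, s8, s9, s12, s16, s17}

s0 on 1 → {s6}.
s1 on 1 → {s7}.
s9 on 1 → {s2}.
No 1-transition from s3, s6, s8, s12, s16, s17.
Union after reading 1: {s2, s6, s7}.
Now take the ϵ-closure:
From s2 via ϵ: add s0, s4.
From s6 via ϵ: add s3.
From s7 via ϵ: add s12.
From s12 via ϵ: add s17.
From s17 via ϵ: add s1, s8.
From s1 via ϵ: add s9.
From s9 via ϵ: add s16.
No new states can be added; the closed set is {s0, s1, s2, s3, s4, s6, s7, s8, s9, s12, s16, s17}.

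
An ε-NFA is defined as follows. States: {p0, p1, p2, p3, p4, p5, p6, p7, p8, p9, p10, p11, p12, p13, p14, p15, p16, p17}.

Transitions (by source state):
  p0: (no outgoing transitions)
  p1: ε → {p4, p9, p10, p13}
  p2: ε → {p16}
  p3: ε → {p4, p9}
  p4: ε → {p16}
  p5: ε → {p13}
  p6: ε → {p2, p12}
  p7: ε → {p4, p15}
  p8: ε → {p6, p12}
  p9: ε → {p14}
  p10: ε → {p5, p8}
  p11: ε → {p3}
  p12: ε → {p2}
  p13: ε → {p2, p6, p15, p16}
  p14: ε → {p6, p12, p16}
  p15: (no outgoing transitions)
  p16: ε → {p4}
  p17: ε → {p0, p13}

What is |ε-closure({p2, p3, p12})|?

Start with {p2, p3, p12}.
From p2 via ε: add p16.
From p3 via ε: add p4, p9.
From p9 via ε: add p14.
From p14 via ε: add p6.
ε-closure = {p2, p3, p4, p6, p9, p12, p14, p16}, which has 8 states.

8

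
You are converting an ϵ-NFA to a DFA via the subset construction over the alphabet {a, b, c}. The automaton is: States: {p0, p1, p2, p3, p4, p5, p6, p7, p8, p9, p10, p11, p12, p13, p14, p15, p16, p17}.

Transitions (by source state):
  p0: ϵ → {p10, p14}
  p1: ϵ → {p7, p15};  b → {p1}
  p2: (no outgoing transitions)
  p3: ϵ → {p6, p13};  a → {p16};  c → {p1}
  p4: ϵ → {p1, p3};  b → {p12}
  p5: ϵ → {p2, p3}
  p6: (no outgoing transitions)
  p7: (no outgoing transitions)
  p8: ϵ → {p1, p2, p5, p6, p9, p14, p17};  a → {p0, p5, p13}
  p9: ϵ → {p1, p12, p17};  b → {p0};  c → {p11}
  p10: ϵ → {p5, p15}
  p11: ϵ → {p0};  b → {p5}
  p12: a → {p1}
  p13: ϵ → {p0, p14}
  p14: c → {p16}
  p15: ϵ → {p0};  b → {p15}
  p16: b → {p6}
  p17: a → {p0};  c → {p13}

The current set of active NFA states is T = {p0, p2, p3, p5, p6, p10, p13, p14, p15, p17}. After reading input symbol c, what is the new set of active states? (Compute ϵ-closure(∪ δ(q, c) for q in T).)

{p0, p1, p2, p3, p5, p6, p7, p10, p13, p14, p15, p16}

p3 on c → {p1}.
p14 on c → {p16}.
p17 on c → {p13}.
No c-transition from p0, p2, p5, p6, p10, p13, p15.
Union after reading c: {p1, p13, p16}.
Now take the ϵ-closure:
From p1 via ϵ: add p7, p15.
From p13 via ϵ: add p0, p14.
From p0 via ϵ: add p10.
From p10 via ϵ: add p5.
From p5 via ϵ: add p2, p3.
From p3 via ϵ: add p6.
No new states can be added; the closed set is {p0, p1, p2, p3, p5, p6, p7, p10, p13, p14, p15, p16}.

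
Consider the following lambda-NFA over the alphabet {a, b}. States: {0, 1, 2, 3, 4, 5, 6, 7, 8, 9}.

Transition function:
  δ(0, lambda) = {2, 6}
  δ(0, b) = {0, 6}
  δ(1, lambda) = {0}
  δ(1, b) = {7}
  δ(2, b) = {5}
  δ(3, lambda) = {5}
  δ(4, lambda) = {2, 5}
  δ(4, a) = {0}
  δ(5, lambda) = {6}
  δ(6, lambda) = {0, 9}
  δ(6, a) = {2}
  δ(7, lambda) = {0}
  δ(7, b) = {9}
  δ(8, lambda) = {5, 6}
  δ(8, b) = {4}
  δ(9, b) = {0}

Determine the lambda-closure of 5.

Start with {5}.
From 5 via lambda: add 6.
From 6 via lambda: add 0, 9.
From 0 via lambda: add 2.
No new states can be added; the closed set is {0, 2, 5, 6, 9}.

{0, 2, 5, 6, 9}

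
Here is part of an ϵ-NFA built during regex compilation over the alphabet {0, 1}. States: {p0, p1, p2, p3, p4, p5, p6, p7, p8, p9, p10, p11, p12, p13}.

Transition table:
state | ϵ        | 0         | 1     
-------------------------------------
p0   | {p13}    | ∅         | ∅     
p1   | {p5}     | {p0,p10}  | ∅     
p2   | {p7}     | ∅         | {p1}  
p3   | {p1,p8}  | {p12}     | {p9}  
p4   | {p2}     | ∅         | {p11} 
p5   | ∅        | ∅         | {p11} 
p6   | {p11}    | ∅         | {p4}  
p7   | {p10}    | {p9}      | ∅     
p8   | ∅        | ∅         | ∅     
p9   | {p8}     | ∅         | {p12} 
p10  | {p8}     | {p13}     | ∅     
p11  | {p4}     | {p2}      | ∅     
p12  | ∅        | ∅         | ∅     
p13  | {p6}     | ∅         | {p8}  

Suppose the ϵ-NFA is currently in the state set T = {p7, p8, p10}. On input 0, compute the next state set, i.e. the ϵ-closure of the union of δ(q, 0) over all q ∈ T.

{p2, p4, p6, p7, p8, p9, p10, p11, p13}

p7 on 0 → {p9}.
p10 on 0 → {p13}.
No 0-transition from p8.
Union after reading 0: {p9, p13}.
Now take the ϵ-closure:
From p9 via ϵ: add p8.
From p13 via ϵ: add p6.
From p6 via ϵ: add p11.
From p11 via ϵ: add p4.
From p4 via ϵ: add p2.
From p2 via ϵ: add p7.
From p7 via ϵ: add p10.
No new states can be added; the closed set is {p2, p4, p6, p7, p8, p9, p10, p11, p13}.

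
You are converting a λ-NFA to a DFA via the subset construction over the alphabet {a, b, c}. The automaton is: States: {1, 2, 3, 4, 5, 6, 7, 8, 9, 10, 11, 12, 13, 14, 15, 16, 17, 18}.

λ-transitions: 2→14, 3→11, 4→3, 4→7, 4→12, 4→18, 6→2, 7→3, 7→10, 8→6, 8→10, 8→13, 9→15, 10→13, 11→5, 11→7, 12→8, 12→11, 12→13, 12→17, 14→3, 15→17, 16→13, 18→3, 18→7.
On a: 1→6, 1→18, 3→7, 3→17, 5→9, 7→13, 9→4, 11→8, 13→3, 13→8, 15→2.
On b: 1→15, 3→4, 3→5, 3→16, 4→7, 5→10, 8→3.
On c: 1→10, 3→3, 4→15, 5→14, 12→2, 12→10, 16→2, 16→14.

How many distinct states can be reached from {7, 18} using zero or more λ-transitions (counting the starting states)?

7

Start with {7, 18}.
From 7 via λ: add 3, 10.
From 3 via λ: add 11.
From 10 via λ: add 13.
From 11 via λ: add 5.
λ-closure = {3, 5, 7, 10, 11, 13, 18}, which has 7 states.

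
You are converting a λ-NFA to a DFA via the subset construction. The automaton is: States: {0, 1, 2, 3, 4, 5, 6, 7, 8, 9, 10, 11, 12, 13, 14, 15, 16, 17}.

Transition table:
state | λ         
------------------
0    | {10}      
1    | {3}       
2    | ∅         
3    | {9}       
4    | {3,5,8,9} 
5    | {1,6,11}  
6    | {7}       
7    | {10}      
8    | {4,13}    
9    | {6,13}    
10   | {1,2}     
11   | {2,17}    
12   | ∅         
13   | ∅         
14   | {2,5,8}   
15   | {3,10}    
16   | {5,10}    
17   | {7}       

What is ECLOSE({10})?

Start with {10}.
From 10 via λ: add 1, 2.
From 1 via λ: add 3.
From 3 via λ: add 9.
From 9 via λ: add 6, 13.
From 6 via λ: add 7.
No new states can be added; the closed set is {1, 2, 3, 6, 7, 9, 10, 13}.

{1, 2, 3, 6, 7, 9, 10, 13}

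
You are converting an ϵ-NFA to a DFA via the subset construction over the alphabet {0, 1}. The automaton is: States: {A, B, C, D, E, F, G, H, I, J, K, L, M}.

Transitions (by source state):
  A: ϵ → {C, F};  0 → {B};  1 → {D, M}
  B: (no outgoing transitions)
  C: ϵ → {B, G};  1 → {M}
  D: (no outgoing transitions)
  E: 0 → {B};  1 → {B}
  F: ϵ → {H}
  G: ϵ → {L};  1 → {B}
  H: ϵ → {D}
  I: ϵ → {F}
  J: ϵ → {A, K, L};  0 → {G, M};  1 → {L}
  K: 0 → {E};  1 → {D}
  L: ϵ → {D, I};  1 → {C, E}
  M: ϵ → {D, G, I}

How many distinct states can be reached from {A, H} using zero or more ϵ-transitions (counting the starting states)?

Start with {A, H}.
From A via ϵ: add C, F.
From H via ϵ: add D.
From C via ϵ: add B, G.
From G via ϵ: add L.
From L via ϵ: add I.
ϵ-closure = {A, B, C, D, F, G, H, I, L}, which has 9 states.

9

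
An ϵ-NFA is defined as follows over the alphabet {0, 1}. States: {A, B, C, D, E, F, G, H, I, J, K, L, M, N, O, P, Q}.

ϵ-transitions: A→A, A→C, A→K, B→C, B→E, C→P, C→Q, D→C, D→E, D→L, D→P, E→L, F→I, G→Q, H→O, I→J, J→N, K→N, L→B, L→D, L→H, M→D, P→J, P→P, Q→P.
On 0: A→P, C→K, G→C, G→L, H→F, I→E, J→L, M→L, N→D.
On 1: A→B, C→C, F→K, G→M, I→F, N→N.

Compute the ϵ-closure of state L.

{B, C, D, E, H, J, L, N, O, P, Q}

Start with {L}.
From L via ϵ: add B, D, H.
From B via ϵ: add C, E.
From D via ϵ: add P.
From H via ϵ: add O.
From C via ϵ: add Q.
From P via ϵ: add J.
From J via ϵ: add N.
No new states can be added; the closed set is {B, C, D, E, H, J, L, N, O, P, Q}.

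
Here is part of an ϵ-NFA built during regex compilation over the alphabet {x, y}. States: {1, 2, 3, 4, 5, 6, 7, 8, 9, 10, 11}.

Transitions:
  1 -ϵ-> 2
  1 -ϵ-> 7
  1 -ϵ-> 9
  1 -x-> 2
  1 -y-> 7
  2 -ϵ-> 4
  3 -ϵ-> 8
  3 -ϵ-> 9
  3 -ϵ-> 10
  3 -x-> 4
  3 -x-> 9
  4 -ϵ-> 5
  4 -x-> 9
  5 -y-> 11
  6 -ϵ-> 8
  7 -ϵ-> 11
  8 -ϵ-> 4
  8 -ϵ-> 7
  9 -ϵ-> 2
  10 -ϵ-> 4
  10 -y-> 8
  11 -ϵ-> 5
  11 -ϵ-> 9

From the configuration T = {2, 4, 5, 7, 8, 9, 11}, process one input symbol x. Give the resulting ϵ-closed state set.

4 on x → {9}.
No x-transition from 2, 5, 7, 8, 9, 11.
Union after reading x: {9}.
Now take the ϵ-closure:
From 9 via ϵ: add 2.
From 2 via ϵ: add 4.
From 4 via ϵ: add 5.
No new states can be added; the closed set is {2, 4, 5, 9}.

{2, 4, 5, 9}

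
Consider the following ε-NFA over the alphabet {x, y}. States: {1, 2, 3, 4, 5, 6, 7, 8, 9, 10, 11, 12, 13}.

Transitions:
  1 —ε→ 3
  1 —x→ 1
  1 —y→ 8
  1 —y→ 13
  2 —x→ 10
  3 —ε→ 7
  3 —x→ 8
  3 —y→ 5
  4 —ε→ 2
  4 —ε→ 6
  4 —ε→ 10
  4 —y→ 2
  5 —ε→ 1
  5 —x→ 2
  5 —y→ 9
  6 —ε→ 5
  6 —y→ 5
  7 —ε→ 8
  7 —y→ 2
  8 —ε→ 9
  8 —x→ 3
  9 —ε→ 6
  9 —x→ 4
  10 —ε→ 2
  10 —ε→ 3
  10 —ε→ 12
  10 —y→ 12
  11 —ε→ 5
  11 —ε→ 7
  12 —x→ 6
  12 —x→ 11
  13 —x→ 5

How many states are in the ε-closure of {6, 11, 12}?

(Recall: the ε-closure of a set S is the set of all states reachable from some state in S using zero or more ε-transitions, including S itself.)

9

Start with {6, 11, 12}.
From 6 via ε: add 5.
From 11 via ε: add 7.
From 5 via ε: add 1.
From 7 via ε: add 8.
From 1 via ε: add 3.
From 8 via ε: add 9.
ε-closure = {1, 3, 5, 6, 7, 8, 9, 11, 12}, which has 9 states.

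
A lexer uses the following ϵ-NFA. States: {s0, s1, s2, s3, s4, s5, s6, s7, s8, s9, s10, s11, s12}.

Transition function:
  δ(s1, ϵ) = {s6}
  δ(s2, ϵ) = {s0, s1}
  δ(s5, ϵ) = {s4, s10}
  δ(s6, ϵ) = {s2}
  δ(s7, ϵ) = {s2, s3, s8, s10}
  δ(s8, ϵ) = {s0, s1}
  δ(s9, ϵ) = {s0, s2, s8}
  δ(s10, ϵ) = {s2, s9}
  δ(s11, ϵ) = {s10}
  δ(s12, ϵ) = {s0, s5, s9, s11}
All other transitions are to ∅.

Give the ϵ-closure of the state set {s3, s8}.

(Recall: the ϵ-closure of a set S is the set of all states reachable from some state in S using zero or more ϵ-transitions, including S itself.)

Start with {s3, s8}.
From s8 via ϵ: add s0, s1.
From s1 via ϵ: add s6.
From s6 via ϵ: add s2.
No new states can be added; the closed set is {s0, s1, s2, s3, s6, s8}.

{s0, s1, s2, s3, s6, s8}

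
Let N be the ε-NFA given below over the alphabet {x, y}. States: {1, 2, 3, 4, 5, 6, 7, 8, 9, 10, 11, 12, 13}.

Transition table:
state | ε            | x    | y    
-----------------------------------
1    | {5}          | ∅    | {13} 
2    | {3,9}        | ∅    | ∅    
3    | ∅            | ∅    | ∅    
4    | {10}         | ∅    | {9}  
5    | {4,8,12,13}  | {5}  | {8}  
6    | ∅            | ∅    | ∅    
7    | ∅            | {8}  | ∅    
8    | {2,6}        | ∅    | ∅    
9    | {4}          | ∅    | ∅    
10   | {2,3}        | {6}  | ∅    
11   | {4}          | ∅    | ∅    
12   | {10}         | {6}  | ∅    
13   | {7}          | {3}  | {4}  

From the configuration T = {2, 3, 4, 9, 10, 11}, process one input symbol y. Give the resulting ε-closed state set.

4 on y → {9}.
No y-transition from 2, 3, 9, 10, 11.
Union after reading y: {9}.
Now take the ε-closure:
From 9 via ε: add 4.
From 4 via ε: add 10.
From 10 via ε: add 2, 3.
No new states can be added; the closed set is {2, 3, 4, 9, 10}.

{2, 3, 4, 9, 10}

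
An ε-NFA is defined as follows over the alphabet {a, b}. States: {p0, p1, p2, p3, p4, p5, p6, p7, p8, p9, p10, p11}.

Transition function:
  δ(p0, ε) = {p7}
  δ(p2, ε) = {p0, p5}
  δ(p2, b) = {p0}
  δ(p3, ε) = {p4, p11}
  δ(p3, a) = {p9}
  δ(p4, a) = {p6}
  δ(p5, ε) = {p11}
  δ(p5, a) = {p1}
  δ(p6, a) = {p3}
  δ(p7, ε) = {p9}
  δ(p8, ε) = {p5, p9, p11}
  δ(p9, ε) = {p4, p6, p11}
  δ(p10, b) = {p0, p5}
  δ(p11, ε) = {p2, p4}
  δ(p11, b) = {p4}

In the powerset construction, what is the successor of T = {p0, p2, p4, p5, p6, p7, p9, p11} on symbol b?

{p0, p2, p4, p5, p6, p7, p9, p11}

p2 on b → {p0}.
p11 on b → {p4}.
No b-transition from p0, p4, p5, p6, p7, p9.
Union after reading b: {p0, p4}.
Now take the ε-closure:
From p0 via ε: add p7.
From p7 via ε: add p9.
From p9 via ε: add p6, p11.
From p11 via ε: add p2.
From p2 via ε: add p5.
No new states can be added; the closed set is {p0, p2, p4, p5, p6, p7, p9, p11}.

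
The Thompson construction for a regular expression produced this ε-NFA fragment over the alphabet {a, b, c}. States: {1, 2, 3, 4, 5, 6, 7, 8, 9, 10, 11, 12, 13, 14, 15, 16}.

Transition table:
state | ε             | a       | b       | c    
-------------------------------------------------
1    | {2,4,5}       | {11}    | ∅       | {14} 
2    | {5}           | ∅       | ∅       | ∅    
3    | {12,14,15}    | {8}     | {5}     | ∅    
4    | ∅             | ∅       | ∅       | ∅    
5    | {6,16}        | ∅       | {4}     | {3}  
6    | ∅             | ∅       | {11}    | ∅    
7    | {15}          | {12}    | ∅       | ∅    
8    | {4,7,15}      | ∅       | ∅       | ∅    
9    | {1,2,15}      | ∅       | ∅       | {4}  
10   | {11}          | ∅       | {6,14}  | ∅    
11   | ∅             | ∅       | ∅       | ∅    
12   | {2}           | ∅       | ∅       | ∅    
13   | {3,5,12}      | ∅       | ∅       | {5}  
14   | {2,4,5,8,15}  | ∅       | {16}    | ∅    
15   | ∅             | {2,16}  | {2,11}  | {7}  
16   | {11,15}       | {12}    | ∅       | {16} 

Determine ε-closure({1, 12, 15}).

{1, 2, 4, 5, 6, 11, 12, 15, 16}

Start with {1, 12, 15}.
From 1 via ε: add 2, 4, 5.
From 5 via ε: add 6, 16.
From 16 via ε: add 11.
No new states can be added; the closed set is {1, 2, 4, 5, 6, 11, 12, 15, 16}.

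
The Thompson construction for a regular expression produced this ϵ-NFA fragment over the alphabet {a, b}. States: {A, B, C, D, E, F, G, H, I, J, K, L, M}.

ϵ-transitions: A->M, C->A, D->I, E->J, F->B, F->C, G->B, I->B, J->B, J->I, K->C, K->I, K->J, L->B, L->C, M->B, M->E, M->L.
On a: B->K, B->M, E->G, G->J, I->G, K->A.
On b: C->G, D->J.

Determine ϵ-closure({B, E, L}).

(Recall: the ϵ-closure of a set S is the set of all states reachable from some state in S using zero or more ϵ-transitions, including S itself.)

{A, B, C, E, I, J, L, M}

Start with {B, E, L}.
From E via ϵ: add J.
From L via ϵ: add C.
From C via ϵ: add A.
From J via ϵ: add I.
From A via ϵ: add M.
No new states can be added; the closed set is {A, B, C, E, I, J, L, M}.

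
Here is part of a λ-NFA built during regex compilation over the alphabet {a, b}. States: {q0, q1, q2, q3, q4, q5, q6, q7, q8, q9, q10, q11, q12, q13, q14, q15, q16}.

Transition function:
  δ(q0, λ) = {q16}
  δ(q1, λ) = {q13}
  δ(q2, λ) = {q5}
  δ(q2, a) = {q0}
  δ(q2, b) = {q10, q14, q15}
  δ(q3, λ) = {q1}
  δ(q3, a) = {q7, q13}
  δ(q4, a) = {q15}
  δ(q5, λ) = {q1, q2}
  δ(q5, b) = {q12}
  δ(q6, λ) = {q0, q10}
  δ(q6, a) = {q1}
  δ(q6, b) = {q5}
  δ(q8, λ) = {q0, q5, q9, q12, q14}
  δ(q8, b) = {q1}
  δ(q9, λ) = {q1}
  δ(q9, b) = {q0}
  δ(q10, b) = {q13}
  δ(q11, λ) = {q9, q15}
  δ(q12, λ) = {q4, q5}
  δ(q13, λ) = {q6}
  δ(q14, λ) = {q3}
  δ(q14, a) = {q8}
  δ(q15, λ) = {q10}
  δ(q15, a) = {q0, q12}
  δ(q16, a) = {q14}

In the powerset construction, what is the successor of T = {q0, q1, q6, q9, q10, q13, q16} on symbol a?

q6 on a → {q1}.
q16 on a → {q14}.
No a-transition from q0, q1, q9, q10, q13.
Union after reading a: {q1, q14}.
Now take the λ-closure:
From q1 via λ: add q13.
From q14 via λ: add q3.
From q13 via λ: add q6.
From q6 via λ: add q0, q10.
From q0 via λ: add q16.
No new states can be added; the closed set is {q0, q1, q3, q6, q10, q13, q14, q16}.

{q0, q1, q3, q6, q10, q13, q14, q16}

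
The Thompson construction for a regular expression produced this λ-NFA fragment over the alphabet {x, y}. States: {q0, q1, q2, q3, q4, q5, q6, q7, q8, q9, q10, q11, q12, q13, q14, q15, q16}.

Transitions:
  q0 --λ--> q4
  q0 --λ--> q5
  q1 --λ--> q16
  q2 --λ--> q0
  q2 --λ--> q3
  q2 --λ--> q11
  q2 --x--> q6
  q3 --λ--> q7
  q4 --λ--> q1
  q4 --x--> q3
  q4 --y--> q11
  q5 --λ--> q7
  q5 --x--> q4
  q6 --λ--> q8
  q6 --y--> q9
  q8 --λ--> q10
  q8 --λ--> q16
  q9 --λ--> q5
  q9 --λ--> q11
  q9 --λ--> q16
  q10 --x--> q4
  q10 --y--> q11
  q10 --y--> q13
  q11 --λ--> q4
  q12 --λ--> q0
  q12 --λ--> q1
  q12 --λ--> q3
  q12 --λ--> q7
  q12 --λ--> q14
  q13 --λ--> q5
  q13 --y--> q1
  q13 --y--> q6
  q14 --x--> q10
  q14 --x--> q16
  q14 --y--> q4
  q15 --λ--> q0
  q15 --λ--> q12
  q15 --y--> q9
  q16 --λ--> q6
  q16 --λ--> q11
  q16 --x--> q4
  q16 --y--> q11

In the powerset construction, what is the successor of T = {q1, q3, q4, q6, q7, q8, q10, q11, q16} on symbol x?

q4 on x → {q3}.
q10 on x → {q4}.
q16 on x → {q4}.
No x-transition from q1, q3, q6, q7, q8, q11.
Union after reading x: {q3, q4}.
Now take the λ-closure:
From q3 via λ: add q7.
From q4 via λ: add q1.
From q1 via λ: add q16.
From q16 via λ: add q6, q11.
From q6 via λ: add q8.
From q8 via λ: add q10.
No new states can be added; the closed set is {q1, q3, q4, q6, q7, q8, q10, q11, q16}.

{q1, q3, q4, q6, q7, q8, q10, q11, q16}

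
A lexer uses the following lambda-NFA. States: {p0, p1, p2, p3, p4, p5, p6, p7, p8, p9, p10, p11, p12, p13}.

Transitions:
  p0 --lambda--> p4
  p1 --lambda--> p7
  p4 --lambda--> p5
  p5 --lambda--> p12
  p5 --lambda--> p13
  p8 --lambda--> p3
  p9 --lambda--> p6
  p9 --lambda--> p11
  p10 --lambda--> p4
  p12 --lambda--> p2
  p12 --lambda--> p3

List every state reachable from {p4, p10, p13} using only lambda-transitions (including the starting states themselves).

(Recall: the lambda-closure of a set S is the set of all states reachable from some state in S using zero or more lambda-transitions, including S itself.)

Start with {p4, p10, p13}.
From p4 via lambda: add p5.
From p5 via lambda: add p12.
From p12 via lambda: add p2, p3.
No new states can be added; the closed set is {p2, p3, p4, p5, p10, p12, p13}.

{p2, p3, p4, p5, p10, p12, p13}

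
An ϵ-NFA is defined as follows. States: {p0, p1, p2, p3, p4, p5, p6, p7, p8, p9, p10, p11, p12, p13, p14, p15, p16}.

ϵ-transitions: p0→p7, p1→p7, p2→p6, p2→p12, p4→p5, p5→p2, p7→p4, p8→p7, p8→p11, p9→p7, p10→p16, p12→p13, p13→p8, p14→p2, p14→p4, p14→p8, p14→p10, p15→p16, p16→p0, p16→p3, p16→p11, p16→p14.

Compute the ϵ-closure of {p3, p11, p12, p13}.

{p2, p3, p4, p5, p6, p7, p8, p11, p12, p13}

Start with {p3, p11, p12, p13}.
From p13 via ϵ: add p8.
From p8 via ϵ: add p7.
From p7 via ϵ: add p4.
From p4 via ϵ: add p5.
From p5 via ϵ: add p2.
From p2 via ϵ: add p6.
No new states can be added; the closed set is {p2, p3, p4, p5, p6, p7, p8, p11, p12, p13}.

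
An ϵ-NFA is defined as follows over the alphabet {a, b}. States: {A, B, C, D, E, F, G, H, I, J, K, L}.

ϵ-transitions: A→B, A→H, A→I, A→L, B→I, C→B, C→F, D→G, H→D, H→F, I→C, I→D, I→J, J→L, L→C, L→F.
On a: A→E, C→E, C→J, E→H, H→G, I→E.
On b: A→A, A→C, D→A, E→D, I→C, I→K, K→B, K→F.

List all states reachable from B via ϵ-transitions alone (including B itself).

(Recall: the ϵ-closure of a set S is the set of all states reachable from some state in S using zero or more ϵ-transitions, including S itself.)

{B, C, D, F, G, I, J, L}

Start with {B}.
From B via ϵ: add I.
From I via ϵ: add C, D, J.
From C via ϵ: add F.
From D via ϵ: add G.
From J via ϵ: add L.
No new states can be added; the closed set is {B, C, D, F, G, I, J, L}.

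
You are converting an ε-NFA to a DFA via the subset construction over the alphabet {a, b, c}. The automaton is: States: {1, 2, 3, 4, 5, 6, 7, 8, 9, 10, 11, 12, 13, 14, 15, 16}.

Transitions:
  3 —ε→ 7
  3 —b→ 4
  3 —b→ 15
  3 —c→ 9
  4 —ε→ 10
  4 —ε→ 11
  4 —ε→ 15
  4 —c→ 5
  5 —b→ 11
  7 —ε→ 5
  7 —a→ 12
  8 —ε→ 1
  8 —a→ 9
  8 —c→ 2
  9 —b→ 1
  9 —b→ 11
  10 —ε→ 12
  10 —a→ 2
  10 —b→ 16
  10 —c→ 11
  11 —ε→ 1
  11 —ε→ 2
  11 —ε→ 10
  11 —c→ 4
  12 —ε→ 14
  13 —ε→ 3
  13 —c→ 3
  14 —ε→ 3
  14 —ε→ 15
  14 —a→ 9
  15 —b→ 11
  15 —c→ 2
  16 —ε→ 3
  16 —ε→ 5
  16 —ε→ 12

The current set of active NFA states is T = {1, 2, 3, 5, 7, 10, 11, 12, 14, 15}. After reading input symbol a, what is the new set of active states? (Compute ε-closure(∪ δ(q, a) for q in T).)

{2, 3, 5, 7, 9, 12, 14, 15}

7 on a → {12}.
10 on a → {2}.
14 on a → {9}.
No a-transition from 1, 2, 3, 5, 11, 12, 15.
Union after reading a: {2, 9, 12}.
Now take the ε-closure:
From 12 via ε: add 14.
From 14 via ε: add 3, 15.
From 3 via ε: add 7.
From 7 via ε: add 5.
No new states can be added; the closed set is {2, 3, 5, 7, 9, 12, 14, 15}.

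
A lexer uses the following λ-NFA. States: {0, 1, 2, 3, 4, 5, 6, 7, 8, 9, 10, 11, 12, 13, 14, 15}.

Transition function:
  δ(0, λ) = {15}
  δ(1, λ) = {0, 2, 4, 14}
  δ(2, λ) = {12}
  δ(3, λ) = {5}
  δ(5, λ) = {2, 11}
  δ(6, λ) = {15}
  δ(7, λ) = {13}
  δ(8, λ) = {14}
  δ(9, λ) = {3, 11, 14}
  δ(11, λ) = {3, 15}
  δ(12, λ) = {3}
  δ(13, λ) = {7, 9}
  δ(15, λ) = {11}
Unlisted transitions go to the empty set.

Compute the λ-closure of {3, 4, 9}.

{2, 3, 4, 5, 9, 11, 12, 14, 15}

Start with {3, 4, 9}.
From 3 via λ: add 5.
From 9 via λ: add 11, 14.
From 5 via λ: add 2.
From 11 via λ: add 15.
From 2 via λ: add 12.
No new states can be added; the closed set is {2, 3, 4, 5, 9, 11, 12, 14, 15}.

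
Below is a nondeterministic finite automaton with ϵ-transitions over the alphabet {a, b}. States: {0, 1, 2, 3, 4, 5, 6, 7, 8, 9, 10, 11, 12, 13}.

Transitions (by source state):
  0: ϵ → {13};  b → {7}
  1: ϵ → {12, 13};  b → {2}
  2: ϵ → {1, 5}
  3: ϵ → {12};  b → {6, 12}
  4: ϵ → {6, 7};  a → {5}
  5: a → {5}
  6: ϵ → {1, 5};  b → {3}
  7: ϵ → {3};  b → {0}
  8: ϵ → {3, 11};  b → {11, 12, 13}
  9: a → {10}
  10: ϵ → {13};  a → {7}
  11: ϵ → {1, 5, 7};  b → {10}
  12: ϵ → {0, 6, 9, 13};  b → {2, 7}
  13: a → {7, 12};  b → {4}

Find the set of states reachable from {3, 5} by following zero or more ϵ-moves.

{0, 1, 3, 5, 6, 9, 12, 13}

Start with {3, 5}.
From 3 via ϵ: add 12.
From 12 via ϵ: add 0, 6, 9, 13.
From 6 via ϵ: add 1.
No new states can be added; the closed set is {0, 1, 3, 5, 6, 9, 12, 13}.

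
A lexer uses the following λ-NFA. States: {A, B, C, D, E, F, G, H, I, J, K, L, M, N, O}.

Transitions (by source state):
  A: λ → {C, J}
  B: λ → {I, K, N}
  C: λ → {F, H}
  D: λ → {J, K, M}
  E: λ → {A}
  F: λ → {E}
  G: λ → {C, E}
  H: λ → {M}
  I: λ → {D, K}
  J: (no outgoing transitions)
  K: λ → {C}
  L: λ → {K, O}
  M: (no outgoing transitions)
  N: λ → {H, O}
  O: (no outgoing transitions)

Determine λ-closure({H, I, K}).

{A, C, D, E, F, H, I, J, K, M}

Start with {H, I, K}.
From H via λ: add M.
From I via λ: add D.
From K via λ: add C.
From C via λ: add F.
From D via λ: add J.
From F via λ: add E.
From E via λ: add A.
No new states can be added; the closed set is {A, C, D, E, F, H, I, J, K, M}.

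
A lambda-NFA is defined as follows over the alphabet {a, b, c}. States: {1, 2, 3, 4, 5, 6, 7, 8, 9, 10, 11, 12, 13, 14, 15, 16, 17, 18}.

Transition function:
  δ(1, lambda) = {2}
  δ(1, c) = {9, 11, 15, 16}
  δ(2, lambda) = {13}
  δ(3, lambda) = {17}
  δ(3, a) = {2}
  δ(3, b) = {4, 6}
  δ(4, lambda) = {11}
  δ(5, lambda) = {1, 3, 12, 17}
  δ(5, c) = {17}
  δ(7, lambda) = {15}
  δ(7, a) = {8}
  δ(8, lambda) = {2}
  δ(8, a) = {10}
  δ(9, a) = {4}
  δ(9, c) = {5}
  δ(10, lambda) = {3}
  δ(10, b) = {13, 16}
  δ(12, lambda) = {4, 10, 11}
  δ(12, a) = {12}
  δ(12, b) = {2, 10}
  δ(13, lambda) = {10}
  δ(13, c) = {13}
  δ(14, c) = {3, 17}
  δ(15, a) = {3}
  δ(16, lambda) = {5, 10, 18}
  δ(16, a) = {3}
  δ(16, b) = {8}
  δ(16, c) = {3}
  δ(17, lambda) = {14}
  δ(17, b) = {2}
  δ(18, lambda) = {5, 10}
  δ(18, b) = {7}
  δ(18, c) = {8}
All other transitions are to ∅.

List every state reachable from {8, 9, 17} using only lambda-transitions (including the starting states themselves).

{2, 3, 8, 9, 10, 13, 14, 17}

Start with {8, 9, 17}.
From 8 via lambda: add 2.
From 17 via lambda: add 14.
From 2 via lambda: add 13.
From 13 via lambda: add 10.
From 10 via lambda: add 3.
No new states can be added; the closed set is {2, 3, 8, 9, 10, 13, 14, 17}.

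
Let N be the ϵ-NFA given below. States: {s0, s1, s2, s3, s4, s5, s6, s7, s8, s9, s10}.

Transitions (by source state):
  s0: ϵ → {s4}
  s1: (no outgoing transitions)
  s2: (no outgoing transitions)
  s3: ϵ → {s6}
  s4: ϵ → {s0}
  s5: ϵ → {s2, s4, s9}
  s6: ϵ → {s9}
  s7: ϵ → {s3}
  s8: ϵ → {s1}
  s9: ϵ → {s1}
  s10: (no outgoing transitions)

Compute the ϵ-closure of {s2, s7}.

Start with {s2, s7}.
From s7 via ϵ: add s3.
From s3 via ϵ: add s6.
From s6 via ϵ: add s9.
From s9 via ϵ: add s1.
No new states can be added; the closed set is {s1, s2, s3, s6, s7, s9}.

{s1, s2, s3, s6, s7, s9}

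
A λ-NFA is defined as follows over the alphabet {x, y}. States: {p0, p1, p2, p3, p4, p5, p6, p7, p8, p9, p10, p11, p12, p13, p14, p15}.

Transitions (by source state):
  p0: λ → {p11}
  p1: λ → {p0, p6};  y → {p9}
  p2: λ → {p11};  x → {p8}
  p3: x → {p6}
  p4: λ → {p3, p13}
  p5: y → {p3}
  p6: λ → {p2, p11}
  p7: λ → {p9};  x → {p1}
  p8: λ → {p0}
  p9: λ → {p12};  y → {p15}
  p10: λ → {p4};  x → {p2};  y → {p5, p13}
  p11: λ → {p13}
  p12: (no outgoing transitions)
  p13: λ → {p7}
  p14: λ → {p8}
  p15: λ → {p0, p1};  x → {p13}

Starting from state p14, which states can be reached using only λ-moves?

{p0, p7, p8, p9, p11, p12, p13, p14}

Start with {p14}.
From p14 via λ: add p8.
From p8 via λ: add p0.
From p0 via λ: add p11.
From p11 via λ: add p13.
From p13 via λ: add p7.
From p7 via λ: add p9.
From p9 via λ: add p12.
No new states can be added; the closed set is {p0, p7, p8, p9, p11, p12, p13, p14}.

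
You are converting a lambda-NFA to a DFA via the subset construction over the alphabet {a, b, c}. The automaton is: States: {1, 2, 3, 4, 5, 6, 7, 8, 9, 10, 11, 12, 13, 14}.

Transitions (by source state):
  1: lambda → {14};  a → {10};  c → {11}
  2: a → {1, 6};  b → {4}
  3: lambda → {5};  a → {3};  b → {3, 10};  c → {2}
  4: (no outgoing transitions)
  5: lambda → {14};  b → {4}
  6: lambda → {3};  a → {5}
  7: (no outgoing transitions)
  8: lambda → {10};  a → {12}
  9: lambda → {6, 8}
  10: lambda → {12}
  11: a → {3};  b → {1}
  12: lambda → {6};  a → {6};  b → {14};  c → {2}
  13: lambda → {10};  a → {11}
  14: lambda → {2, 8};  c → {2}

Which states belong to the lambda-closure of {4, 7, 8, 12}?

Start with {4, 7, 8, 12}.
From 8 via lambda: add 10.
From 12 via lambda: add 6.
From 6 via lambda: add 3.
From 3 via lambda: add 5.
From 5 via lambda: add 14.
From 14 via lambda: add 2.
No new states can be added; the closed set is {2, 3, 4, 5, 6, 7, 8, 10, 12, 14}.

{2, 3, 4, 5, 6, 7, 8, 10, 12, 14}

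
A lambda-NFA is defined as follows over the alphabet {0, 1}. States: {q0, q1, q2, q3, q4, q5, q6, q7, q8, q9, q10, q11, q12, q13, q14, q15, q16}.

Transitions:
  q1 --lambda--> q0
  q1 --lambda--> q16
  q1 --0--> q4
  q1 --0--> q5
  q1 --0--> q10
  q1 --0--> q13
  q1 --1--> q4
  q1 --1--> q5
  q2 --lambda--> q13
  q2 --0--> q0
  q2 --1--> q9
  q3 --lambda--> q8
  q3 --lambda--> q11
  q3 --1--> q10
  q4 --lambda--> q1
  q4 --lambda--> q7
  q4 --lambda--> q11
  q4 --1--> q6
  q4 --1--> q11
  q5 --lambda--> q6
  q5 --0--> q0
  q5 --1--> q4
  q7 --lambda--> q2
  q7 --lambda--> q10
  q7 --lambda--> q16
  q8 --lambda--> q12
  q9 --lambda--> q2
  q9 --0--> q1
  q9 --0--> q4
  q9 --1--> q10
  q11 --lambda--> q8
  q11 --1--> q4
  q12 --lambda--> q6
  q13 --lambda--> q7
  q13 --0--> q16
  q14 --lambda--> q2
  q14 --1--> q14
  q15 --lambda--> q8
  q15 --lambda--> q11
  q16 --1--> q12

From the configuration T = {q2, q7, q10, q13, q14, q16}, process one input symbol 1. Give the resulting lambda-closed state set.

{q2, q6, q7, q9, q10, q12, q13, q14, q16}

q2 on 1 → {q9}.
q14 on 1 → {q14}.
q16 on 1 → {q12}.
No 1-transition from q7, q10, q13.
Union after reading 1: {q9, q12, q14}.
Now take the lambda-closure:
From q9 via lambda: add q2.
From q12 via lambda: add q6.
From q2 via lambda: add q13.
From q13 via lambda: add q7.
From q7 via lambda: add q10, q16.
No new states can be added; the closed set is {q2, q6, q7, q9, q10, q12, q13, q14, q16}.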